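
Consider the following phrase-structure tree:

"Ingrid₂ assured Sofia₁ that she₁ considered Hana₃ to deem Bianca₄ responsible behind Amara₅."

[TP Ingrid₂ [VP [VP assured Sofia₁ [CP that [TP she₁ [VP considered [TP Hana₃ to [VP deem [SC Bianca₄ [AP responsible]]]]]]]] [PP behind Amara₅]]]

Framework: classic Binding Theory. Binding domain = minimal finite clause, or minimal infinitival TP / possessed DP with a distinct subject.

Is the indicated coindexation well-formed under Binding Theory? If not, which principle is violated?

The two coindexed NPs are *Sofia₁* and *she₁*.
*she₁* is a pronoun; nothing c-commands it within its binding domain (the embedded TP.), so Principle B holds trivially.
*Sofia₁* is an R-expression; *she₁* does not c-command it, and no other NP shares its index, so Principle C is satisfied.
All principles are respected.

grammatical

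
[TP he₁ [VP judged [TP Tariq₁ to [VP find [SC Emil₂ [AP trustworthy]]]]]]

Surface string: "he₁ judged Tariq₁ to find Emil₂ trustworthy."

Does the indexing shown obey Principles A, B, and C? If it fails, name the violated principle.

Principle C

The two coindexed NPs are *he₁* and *Tariq₁*.
*Tariq₁* is an R-expression. Principle C requires it to be free everywhere.
*he₁* c-commands it and carries the same index.
The R-expression is bound → Principle C violation.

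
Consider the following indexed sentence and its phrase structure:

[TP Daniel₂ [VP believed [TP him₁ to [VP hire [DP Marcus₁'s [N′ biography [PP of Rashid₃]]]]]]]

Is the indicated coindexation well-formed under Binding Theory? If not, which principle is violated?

Principle C

The two coindexed NPs are *him₁* and *Marcus₁*.
*Marcus₁* is an R-expression. Principle C requires it to be free everywhere.
*him₁* c-commands it and carries the same index.
The R-expression is bound → Principle C violation.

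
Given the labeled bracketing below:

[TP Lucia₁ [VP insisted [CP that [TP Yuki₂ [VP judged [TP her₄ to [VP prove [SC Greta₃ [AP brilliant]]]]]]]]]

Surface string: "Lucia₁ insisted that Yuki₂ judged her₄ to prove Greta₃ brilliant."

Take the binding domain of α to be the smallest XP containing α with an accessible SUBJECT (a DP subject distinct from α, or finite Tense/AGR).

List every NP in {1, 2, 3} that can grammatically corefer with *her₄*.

*her* is a pronoun, so Principle B applies: it must be free in its binding domain.
Binding domain of *her₄*: the embedded TP, whose subject is Yuki₂.
*Lucia₁* c-commands the pronoun but from outside its binding domain, and is not c-commanded by it → coindexation permitted.
*Yuki₂* c-commands the pronoun within its binding domain → coindexation would violate Principle B.
*Greta₃*: the pronoun c-commands this R-expression → coindexation would violate Principle C on *Greta₃*.

{1}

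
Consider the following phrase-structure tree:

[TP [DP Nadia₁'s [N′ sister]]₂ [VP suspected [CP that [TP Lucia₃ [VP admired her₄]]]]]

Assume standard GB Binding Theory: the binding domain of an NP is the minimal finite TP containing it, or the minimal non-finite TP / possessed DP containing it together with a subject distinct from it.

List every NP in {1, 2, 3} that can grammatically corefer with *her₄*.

{1, 2}

*her* is a pronoun, so Principle B applies: it must be free in its binding domain.
Binding domain of *her₄*: the embedded TP, whose subject is Lucia₃.
*Nadia₁* and the pronoun do not c-command one another → neither Principle B nor Principle C is at stake; coindexation permitted.
*[Nadia₁'s sister]₂* c-commands the pronoun but from outside its binding domain, and is not c-commanded by it → coindexation permitted.
*Lucia₃* c-commands the pronoun within its binding domain → coindexation would violate Principle B.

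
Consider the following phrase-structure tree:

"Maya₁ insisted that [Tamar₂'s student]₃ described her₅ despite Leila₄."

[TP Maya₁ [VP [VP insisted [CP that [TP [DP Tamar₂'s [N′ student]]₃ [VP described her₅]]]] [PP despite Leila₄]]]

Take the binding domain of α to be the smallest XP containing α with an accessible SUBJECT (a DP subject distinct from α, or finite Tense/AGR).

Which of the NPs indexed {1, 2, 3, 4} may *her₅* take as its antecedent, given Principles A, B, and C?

*her* is a pronoun, so Principle B applies: it must be free in its binding domain.
Binding domain of *her₅*: the embedded TP, whose subject is [Tamar₂'s student]₃.
*Maya₁* c-commands the pronoun but from outside its binding domain, and is not c-commanded by it → coindexation permitted.
*Tamar₂* and the pronoun do not c-command one another → neither Principle B nor Principle C is at stake; coindexation permitted.
*[Tamar₂'s student]₃* c-commands the pronoun within its binding domain → coindexation would violate Principle B.
*Leila₄* and the pronoun do not c-command one another → neither Principle B nor Principle C is at stake; coindexation permitted.

{1, 2, 4}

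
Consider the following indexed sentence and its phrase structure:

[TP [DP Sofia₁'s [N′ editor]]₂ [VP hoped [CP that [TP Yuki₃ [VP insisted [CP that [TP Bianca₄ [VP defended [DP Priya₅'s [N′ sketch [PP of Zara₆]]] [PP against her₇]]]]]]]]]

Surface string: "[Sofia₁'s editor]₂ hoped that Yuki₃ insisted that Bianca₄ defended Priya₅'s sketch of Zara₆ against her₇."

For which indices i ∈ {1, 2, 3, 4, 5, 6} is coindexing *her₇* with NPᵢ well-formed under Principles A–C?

{1, 2, 3, 5, 6}

*her* is a pronoun, so Principle B applies: it must be free in its binding domain.
Binding domain of *her₇*: the embedded TP, whose subject is Bianca₄.
*Sofia₁* and the pronoun do not c-command one another → neither Principle B nor Principle C is at stake; coindexation permitted.
*[Sofia₁'s editor]₂* c-commands the pronoun but from outside its binding domain, and is not c-commanded by it → coindexation permitted.
*Yuki₃* c-commands the pronoun but from outside its binding domain, and is not c-commanded by it → coindexation permitted.
*Bianca₄* c-commands the pronoun within its binding domain → coindexation would violate Principle B.
*Priya₅* and the pronoun do not c-command one another → neither Principle B nor Principle C is at stake; coindexation permitted.
*Zara₆* and the pronoun do not c-command one another → neither Principle B nor Principle C is at stake; coindexation permitted.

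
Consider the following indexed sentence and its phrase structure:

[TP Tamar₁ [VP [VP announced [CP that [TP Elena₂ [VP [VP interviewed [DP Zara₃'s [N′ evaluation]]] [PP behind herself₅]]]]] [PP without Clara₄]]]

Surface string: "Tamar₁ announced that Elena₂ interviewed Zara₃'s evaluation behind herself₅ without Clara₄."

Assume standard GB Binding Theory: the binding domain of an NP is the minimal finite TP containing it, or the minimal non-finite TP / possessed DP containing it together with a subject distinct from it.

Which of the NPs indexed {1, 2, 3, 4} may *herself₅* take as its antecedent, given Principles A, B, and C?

*herself* is an anaphor, so Principle A applies: it must be bound in its binding domain.
Binding domain of *herself₅*: the embedded TP, whose subject is Elena₂.
*Tamar₁* c-commands the anaphor but is outside its binding domain → cannot satisfy Principle A.
*Elena₂* c-commands the anaphor within its binding domain → licit binder.
*Zara₃* does not c-command the anaphor → cannot bind it.
*Clara₄* does not c-command the anaphor → cannot bind it.

{2}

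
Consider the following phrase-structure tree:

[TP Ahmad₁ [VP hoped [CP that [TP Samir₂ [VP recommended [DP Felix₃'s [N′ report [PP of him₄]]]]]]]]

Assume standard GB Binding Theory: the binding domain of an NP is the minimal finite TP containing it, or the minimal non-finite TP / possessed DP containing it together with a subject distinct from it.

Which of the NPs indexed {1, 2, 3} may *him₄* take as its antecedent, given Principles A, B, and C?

{1, 2}

*him* is a pronoun, so Principle B applies: it must be free in its binding domain.
Binding domain of *him₄*: the possessed DP, whose subject is Felix₃.
*Ahmad₁* c-commands the pronoun but from outside its binding domain, and is not c-commanded by it → coindexation permitted.
*Samir₂* c-commands the pronoun but from outside its binding domain, and is not c-commanded by it → coindexation permitted.
*Felix₃* c-commands the pronoun within its binding domain → coindexation would violate Principle B.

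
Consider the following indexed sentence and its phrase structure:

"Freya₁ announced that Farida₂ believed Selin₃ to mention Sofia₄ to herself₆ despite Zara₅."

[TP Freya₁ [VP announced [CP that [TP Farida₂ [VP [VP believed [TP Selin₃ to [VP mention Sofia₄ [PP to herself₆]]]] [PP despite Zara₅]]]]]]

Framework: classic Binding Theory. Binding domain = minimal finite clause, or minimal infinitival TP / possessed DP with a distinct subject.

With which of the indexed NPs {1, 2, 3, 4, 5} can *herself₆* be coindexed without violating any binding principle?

{3, 4}

*herself* is an anaphor, so Principle A applies: it must be bound in its binding domain.
Binding domain of *herself₆*: the embedded TP, whose subject is Selin₃.
*Freya₁* c-commands the anaphor but is outside its binding domain → cannot satisfy Principle A.
*Farida₂* c-commands the anaphor but is outside its binding domain → cannot satisfy Principle A.
*Selin₃* c-commands the anaphor within its binding domain → licit binder.
*Sofia₄* c-commands the anaphor within its binding domain → licit binder.
*Zara₅* does not c-command the anaphor → cannot bind it.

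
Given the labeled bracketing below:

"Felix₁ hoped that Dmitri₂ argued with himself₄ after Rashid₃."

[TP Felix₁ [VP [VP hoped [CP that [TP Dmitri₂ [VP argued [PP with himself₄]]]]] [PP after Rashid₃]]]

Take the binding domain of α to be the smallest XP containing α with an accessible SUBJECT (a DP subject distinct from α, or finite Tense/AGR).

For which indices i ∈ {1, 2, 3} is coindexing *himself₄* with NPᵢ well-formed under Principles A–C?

{2}

*himself* is an anaphor, so Principle A applies: it must be bound in its binding domain.
Binding domain of *himself₄*: the embedded TP, whose subject is Dmitri₂.
*Felix₁* c-commands the anaphor but is outside its binding domain → cannot satisfy Principle A.
*Dmitri₂* c-commands the anaphor within its binding domain → licit binder.
*Rashid₃* does not c-command the anaphor → cannot bind it.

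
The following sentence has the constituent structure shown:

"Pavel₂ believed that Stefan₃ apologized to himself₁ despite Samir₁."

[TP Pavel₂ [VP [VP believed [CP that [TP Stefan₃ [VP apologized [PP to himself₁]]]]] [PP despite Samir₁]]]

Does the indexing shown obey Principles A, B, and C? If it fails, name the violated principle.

The two coindexed NPs are *Samir₁* and *himself₁*.
*himself₁* is an anaphor. Principle A requires it to be bound within its binding domain — the embedded TP, whose subject is Stefan₃.
Within that domain it is c-commanded by *Stefan₃*, which does not share its index.
*Samir₁* does not c-command the anaphor at all.
The anaphor is unbound in its domain → Principle A violation.

Principle A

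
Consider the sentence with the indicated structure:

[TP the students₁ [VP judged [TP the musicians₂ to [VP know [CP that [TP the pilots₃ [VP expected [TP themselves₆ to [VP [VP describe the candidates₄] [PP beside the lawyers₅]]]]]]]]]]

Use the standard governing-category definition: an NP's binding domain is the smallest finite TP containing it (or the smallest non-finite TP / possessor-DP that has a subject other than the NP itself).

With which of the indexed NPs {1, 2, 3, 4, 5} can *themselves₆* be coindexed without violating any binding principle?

*themselves* is an anaphor, so Principle A applies: it must be bound in its binding domain.
Binding domain of *themselves₆*: the embedded TP, whose subject is the pilots₃.
*the students₁* c-commands the anaphor but is outside its binding domain → cannot satisfy Principle A.
*the musicians₂* c-commands the anaphor but is outside its binding domain → cannot satisfy Principle A.
*the pilots₃* c-commands the anaphor within its binding domain → licit binder.
*the candidates₄* does not c-command the anaphor → cannot bind it.
*the lawyers₅* does not c-command the anaphor → cannot bind it.

{3}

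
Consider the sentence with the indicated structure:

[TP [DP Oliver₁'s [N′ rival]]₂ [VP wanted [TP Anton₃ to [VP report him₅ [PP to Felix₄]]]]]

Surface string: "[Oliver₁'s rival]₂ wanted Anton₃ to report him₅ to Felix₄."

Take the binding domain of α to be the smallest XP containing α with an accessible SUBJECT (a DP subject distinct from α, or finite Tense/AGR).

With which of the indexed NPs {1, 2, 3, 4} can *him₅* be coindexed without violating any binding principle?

{1, 2}

*him* is a pronoun, so Principle B applies: it must be free in its binding domain.
Binding domain of *him₅*: the embedded TP, whose subject is Anton₃.
*Oliver₁* and the pronoun do not c-command one another → neither Principle B nor Principle C is at stake; coindexation permitted.
*[Oliver₁'s rival]₂* c-commands the pronoun but from outside its binding domain, and is not c-commanded by it → coindexation permitted.
*Anton₃* c-commands the pronoun within its binding domain → coindexation would violate Principle B.
*Felix₄*: the pronoun c-commands this R-expression → coindexation would violate Principle C on *Felix₄*.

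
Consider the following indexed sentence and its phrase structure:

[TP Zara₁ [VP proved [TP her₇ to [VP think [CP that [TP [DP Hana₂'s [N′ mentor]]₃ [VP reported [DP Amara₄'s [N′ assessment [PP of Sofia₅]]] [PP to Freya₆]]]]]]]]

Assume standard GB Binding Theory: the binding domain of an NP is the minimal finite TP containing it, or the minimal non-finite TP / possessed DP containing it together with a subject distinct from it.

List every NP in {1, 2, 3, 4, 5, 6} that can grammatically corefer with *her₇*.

*her* is a pronoun, so Principle B applies: it must be free in its binding domain.
Binding domain of *her₇*: the matrix TP, whose subject is Zara₁.
*Zara₁* c-commands the pronoun within its binding domain → coindexation would violate Principle B.
*Hana₂*: the pronoun c-commands this R-expression → coindexation would violate Principle C on *Hana₂*.
*[Hana₂'s mentor]₃*: the pronoun c-commands this R-expression → coindexation would violate Principle C on *[Hana₂'s mentor]₃*.
*Amara₄*: the pronoun c-commands this R-expression → coindexation would violate Principle C on *Amara₄*.
*Sofia₅*: the pronoun c-commands this R-expression → coindexation would violate Principle C on *Sofia₅*.
*Freya₆*: the pronoun c-commands this R-expression → coindexation would violate Principle C on *Freya₆*.

none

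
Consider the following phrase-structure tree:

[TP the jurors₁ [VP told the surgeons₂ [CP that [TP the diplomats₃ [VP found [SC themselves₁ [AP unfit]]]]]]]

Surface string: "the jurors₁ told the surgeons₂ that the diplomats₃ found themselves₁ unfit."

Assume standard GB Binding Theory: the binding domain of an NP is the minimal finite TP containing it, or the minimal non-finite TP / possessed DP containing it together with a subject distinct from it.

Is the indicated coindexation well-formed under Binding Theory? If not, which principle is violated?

The two coindexed NPs are *the jurors₁* and *themselves₁*.
*themselves₁* is an anaphor. Principle A requires it to be bound within its binding domain — the embedded TP, whose subject is the diplomats₃.
Within that domain it is c-commanded by *the diplomats₃*, which does not share its index.
*the jurors₁* does c-command the anaphor, but from outside its binding domain.
The anaphor is unbound in its domain → Principle A violation.

Principle A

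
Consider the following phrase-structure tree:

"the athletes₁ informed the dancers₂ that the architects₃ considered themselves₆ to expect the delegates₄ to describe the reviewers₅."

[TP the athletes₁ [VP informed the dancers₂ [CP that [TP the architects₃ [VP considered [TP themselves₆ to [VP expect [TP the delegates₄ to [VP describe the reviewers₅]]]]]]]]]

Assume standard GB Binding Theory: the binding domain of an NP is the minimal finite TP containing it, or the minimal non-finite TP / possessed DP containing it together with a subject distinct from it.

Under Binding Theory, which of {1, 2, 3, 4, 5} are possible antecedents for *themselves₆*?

{3}

*themselves* is an anaphor, so Principle A applies: it must be bound in its binding domain.
Binding domain of *themselves₆*: the embedded TP, whose subject is the architects₃.
*the athletes₁* c-commands the anaphor but is outside its binding domain → cannot satisfy Principle A.
*the dancers₂* c-commands the anaphor but is outside its binding domain → cannot satisfy Principle A.
*the architects₃* c-commands the anaphor within its binding domain → licit binder.
*the delegates₄* does not c-command the anaphor → cannot bind it.
*the reviewers₅* does not c-command the anaphor → cannot bind it.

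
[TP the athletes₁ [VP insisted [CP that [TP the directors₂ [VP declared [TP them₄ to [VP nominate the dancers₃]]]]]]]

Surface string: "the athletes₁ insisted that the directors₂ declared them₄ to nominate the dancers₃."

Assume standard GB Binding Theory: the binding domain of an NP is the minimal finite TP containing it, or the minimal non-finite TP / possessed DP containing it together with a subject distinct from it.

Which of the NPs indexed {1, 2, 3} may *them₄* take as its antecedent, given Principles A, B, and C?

*them* is a pronoun, so Principle B applies: it must be free in its binding domain.
Binding domain of *them₄*: the embedded TP, whose subject is the directors₂.
*the athletes₁* c-commands the pronoun but from outside its binding domain, and is not c-commanded by it → coindexation permitted.
*the directors₂* c-commands the pronoun within its binding domain → coindexation would violate Principle B.
*the dancers₃*: the pronoun c-commands this R-expression → coindexation would violate Principle C on *the dancers₃*.

{1}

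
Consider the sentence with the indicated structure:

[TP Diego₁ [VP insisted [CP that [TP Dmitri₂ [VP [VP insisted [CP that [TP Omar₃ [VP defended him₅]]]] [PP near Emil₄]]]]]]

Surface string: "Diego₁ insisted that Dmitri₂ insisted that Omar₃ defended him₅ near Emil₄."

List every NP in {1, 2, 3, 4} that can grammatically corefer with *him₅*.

{1, 2, 4}

*him* is a pronoun, so Principle B applies: it must be free in its binding domain.
Binding domain of *him₅*: the embedded TP, whose subject is Omar₃.
*Diego₁* c-commands the pronoun but from outside its binding domain, and is not c-commanded by it → coindexation permitted.
*Dmitri₂* c-commands the pronoun but from outside its binding domain, and is not c-commanded by it → coindexation permitted.
*Omar₃* c-commands the pronoun within its binding domain → coindexation would violate Principle B.
*Emil₄* and the pronoun do not c-command one another → neither Principle B nor Principle C is at stake; coindexation permitted.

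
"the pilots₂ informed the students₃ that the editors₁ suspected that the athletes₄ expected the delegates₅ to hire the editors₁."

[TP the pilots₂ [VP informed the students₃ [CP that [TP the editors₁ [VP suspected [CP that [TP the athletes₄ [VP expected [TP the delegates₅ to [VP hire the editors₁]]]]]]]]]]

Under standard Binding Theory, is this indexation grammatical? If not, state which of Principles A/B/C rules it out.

The two coindexed NPs are *the editors₁* (the higher occurrence) and *the editors₁* (the lower occurrence).
*the editors₁* (the lower occurrence) is an R-expression. Principle C requires it to be free everywhere.
*the editors₁* (the higher occurrence) c-commands it and carries the same index.
The R-expression is bound → Principle C violation.

Principle C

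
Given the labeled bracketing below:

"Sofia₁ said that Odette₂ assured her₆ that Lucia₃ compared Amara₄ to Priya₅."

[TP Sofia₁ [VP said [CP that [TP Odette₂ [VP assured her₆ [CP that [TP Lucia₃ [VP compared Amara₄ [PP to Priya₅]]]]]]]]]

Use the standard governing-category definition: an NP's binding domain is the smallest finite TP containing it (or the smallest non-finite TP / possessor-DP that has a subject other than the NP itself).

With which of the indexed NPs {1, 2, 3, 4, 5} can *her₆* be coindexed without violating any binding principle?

{1}

*her* is a pronoun, so Principle B applies: it must be free in its binding domain.
Binding domain of *her₆*: the embedded TP, whose subject is Odette₂.
*Sofia₁* c-commands the pronoun but from outside its binding domain, and is not c-commanded by it → coindexation permitted.
*Odette₂* c-commands the pronoun within its binding domain → coindexation would violate Principle B.
*Lucia₃*: the pronoun c-commands this R-expression → coindexation would violate Principle C on *Lucia₃*.
*Amara₄*: the pronoun c-commands this R-expression → coindexation would violate Principle C on *Amara₄*.
*Priya₅*: the pronoun c-commands this R-expression → coindexation would violate Principle C on *Priya₅*.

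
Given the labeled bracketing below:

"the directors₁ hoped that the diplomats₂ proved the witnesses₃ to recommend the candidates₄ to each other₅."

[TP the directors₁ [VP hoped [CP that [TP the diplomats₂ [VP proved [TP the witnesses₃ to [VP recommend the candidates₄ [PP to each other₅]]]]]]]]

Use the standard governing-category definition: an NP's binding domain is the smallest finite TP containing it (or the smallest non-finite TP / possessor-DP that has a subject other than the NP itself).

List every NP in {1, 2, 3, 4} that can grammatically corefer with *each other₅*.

*each other* is an anaphor, so Principle A applies: it must be bound in its binding domain.
Binding domain of *each other₅*: the embedded TP, whose subject is the witnesses₃.
*the directors₁* c-commands the anaphor but is outside its binding domain → cannot satisfy Principle A.
*the diplomats₂* c-commands the anaphor but is outside its binding domain → cannot satisfy Principle A.
*the witnesses₃* c-commands the anaphor within its binding domain → licit binder.
*the candidates₄* c-commands the anaphor within its binding domain → licit binder.

{3, 4}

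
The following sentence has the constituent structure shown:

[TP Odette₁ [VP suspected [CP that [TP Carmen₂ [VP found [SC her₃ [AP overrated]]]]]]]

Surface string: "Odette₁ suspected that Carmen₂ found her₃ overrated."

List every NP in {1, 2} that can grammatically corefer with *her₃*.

*her* is a pronoun, so Principle B applies: it must be free in its binding domain.
Binding domain of *her₃*: the embedded TP, whose subject is Carmen₂.
*Odette₁* c-commands the pronoun but from outside its binding domain, and is not c-commanded by it → coindexation permitted.
*Carmen₂* c-commands the pronoun within its binding domain → coindexation would violate Principle B.

{1}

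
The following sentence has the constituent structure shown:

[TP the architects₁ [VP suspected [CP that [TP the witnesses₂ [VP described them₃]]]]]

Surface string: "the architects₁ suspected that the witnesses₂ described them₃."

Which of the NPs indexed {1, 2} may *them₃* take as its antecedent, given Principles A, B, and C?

*them* is a pronoun, so Principle B applies: it must be free in its binding domain.
Binding domain of *them₃*: the embedded TP, whose subject is the witnesses₂.
*the architects₁* c-commands the pronoun but from outside its binding domain, and is not c-commanded by it → coindexation permitted.
*the witnesses₂* c-commands the pronoun within its binding domain → coindexation would violate Principle B.

{1}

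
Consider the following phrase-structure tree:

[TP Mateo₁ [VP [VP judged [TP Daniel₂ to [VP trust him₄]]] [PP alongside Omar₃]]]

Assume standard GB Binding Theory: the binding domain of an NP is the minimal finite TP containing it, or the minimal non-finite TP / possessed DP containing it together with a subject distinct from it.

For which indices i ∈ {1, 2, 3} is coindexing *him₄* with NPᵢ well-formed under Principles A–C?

*him* is a pronoun, so Principle B applies: it must be free in its binding domain.
Binding domain of *him₄*: the embedded TP, whose subject is Daniel₂.
*Mateo₁* c-commands the pronoun but from outside its binding domain, and is not c-commanded by it → coindexation permitted.
*Daniel₂* c-commands the pronoun within its binding domain → coindexation would violate Principle B.
*Omar₃* and the pronoun do not c-command one another → neither Principle B nor Principle C is at stake; coindexation permitted.

{1, 3}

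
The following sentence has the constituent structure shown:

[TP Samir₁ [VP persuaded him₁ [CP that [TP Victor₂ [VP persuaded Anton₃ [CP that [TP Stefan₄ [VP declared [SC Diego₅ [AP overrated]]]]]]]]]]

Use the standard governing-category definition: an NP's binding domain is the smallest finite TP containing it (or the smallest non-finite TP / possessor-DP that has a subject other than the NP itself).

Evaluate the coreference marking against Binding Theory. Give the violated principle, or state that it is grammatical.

Principle B

The two coindexed NPs are *Samir₁* and *him₁*.
*him₁* is a pronoun. Its binding domain is the matrix TP, whose subject is Samir₁.
*Samir₁* c-commands it within that domain and carries the same index.
The pronoun is locally bound → Principle B violation.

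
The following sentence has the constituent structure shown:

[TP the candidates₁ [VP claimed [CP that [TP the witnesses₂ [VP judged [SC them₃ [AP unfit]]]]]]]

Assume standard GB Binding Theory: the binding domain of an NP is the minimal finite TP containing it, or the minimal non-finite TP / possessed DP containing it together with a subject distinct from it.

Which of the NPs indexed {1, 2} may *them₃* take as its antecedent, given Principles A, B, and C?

{1}

*them* is a pronoun, so Principle B applies: it must be free in its binding domain.
Binding domain of *them₃*: the embedded TP, whose subject is the witnesses₂.
*the candidates₁* c-commands the pronoun but from outside its binding domain, and is not c-commanded by it → coindexation permitted.
*the witnesses₂* c-commands the pronoun within its binding domain → coindexation would violate Principle B.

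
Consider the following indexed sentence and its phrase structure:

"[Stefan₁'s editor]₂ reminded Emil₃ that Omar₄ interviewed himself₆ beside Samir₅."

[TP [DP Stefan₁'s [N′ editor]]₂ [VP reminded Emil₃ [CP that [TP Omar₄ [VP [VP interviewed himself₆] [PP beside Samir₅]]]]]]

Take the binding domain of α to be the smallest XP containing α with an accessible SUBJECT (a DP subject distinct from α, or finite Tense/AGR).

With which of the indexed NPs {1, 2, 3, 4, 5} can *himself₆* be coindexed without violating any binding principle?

{4}

*himself* is an anaphor, so Principle A applies: it must be bound in its binding domain.
Binding domain of *himself₆*: the embedded TP, whose subject is Omar₄.
*Stefan₁* does not c-command the anaphor → cannot bind it.
*[Stefan₁'s editor]₂* c-commands the anaphor but is outside its binding domain → cannot satisfy Principle A.
*Emil₃* c-commands the anaphor but is outside its binding domain → cannot satisfy Principle A.
*Omar₄* c-commands the anaphor within its binding domain → licit binder.
*Samir₅* does not c-command the anaphor → cannot bind it.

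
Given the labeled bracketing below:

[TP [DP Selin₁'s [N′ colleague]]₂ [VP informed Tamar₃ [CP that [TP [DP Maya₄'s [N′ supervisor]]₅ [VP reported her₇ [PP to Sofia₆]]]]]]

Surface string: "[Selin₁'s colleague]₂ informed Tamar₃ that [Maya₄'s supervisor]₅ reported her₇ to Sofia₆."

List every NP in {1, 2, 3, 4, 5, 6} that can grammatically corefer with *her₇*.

*her* is a pronoun, so Principle B applies: it must be free in its binding domain.
Binding domain of *her₇*: the embedded TP, whose subject is [Maya₄'s supervisor]₅.
*Selin₁* and the pronoun do not c-command one another → neither Principle B nor Principle C is at stake; coindexation permitted.
*[Selin₁'s colleague]₂* c-commands the pronoun but from outside its binding domain, and is not c-commanded by it → coindexation permitted.
*Tamar₃* c-commands the pronoun but from outside its binding domain, and is not c-commanded by it → coindexation permitted.
*Maya₄* and the pronoun do not c-command one another → neither Principle B nor Principle C is at stake; coindexation permitted.
*[Maya₄'s supervisor]₅* c-commands the pronoun within its binding domain → coindexation would violate Principle B.
*Sofia₆*: the pronoun c-commands this R-expression → coindexation would violate Principle C on *Sofia₆*.

{1, 2, 3, 4}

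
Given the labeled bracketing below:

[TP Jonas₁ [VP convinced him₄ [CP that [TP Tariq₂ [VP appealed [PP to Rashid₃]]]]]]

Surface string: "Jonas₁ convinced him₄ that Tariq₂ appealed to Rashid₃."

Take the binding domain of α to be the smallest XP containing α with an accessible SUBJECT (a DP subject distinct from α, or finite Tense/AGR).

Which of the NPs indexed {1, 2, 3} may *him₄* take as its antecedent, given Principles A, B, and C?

*him* is a pronoun, so Principle B applies: it must be free in its binding domain.
Binding domain of *him₄*: the matrix TP, whose subject is Jonas₁.
*Jonas₁* c-commands the pronoun within its binding domain → coindexation would violate Principle B.
*Tariq₂*: the pronoun c-commands this R-expression → coindexation would violate Principle C on *Tariq₂*.
*Rashid₃*: the pronoun c-commands this R-expression → coindexation would violate Principle C on *Rashid₃*.

none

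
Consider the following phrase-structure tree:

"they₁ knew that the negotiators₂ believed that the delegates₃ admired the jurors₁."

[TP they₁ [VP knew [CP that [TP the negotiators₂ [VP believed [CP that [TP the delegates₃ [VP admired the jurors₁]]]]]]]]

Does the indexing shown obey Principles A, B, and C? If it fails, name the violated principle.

Principle C

The two coindexed NPs are *they₁* and *the jurors₁*.
*the jurors₁* is an R-expression. Principle C requires it to be free everywhere.
*they₁* c-commands it and carries the same index.
The R-expression is bound → Principle C violation.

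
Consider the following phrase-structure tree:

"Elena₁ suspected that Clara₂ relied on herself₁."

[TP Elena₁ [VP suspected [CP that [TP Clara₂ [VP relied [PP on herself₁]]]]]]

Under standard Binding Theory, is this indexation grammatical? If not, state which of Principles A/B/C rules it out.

Principle A

The two coindexed NPs are *Elena₁* and *herself₁*.
*herself₁* is an anaphor. Principle A requires it to be bound within its binding domain — the embedded TP, whose subject is Clara₂.
Within that domain it is c-commanded by *Clara₂*, which does not share its index.
*Elena₁* does c-command the anaphor, but from outside its binding domain.
The anaphor is unbound in its domain → Principle A violation.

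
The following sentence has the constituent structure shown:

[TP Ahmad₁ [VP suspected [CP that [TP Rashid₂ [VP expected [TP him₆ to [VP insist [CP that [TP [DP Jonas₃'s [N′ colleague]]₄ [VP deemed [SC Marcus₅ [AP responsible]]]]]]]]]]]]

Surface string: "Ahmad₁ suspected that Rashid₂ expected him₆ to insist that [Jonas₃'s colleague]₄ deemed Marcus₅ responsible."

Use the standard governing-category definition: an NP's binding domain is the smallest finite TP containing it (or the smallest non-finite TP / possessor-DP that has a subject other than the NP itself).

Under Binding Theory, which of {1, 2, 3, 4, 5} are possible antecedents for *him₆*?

*him* is a pronoun, so Principle B applies: it must be free in its binding domain.
Binding domain of *him₆*: the embedded TP, whose subject is Rashid₂.
*Ahmad₁* c-commands the pronoun but from outside its binding domain, and is not c-commanded by it → coindexation permitted.
*Rashid₂* c-commands the pronoun within its binding domain → coindexation would violate Principle B.
*Jonas₃*: the pronoun c-commands this R-expression → coindexation would violate Principle C on *Jonas₃*.
*[Jonas₃'s colleague]₄*: the pronoun c-commands this R-expression → coindexation would violate Principle C on *[Jonas₃'s colleague]₄*.
*Marcus₅*: the pronoun c-commands this R-expression → coindexation would violate Principle C on *Marcus₅*.

{1}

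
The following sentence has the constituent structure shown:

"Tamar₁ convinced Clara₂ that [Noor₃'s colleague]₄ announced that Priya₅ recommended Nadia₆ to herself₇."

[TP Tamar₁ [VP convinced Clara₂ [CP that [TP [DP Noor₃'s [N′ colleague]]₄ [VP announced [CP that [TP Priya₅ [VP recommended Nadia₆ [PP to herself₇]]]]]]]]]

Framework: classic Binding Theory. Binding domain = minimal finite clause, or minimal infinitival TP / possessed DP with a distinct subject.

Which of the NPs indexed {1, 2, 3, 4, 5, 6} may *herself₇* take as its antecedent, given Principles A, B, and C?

{5, 6}

*herself* is an anaphor, so Principle A applies: it must be bound in its binding domain.
Binding domain of *herself₇*: the embedded TP, whose subject is Priya₅.
*Tamar₁* c-commands the anaphor but is outside its binding domain → cannot satisfy Principle A.
*Clara₂* c-commands the anaphor but is outside its binding domain → cannot satisfy Principle A.
*Noor₃* does not c-command the anaphor → cannot bind it.
*[Noor₃'s colleague]₄* c-commands the anaphor but is outside its binding domain → cannot satisfy Principle A.
*Priya₅* c-commands the anaphor within its binding domain → licit binder.
*Nadia₆* c-commands the anaphor within its binding domain → licit binder.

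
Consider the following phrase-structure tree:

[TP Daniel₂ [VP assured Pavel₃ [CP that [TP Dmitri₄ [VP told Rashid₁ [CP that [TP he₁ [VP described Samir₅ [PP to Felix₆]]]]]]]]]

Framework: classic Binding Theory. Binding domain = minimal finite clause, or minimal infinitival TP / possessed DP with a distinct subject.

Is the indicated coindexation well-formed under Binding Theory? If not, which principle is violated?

The two coindexed NPs are *Rashid₁* and *he₁*.
*he₁* is a pronoun; nothing c-commands it within its binding domain (the embedded TP.), so Principle B holds trivially.
*Rashid₁* is an R-expression; *he₁* does not c-command it, and no other NP shares its index, so Principle C is satisfied.
All principles are respected.

grammatical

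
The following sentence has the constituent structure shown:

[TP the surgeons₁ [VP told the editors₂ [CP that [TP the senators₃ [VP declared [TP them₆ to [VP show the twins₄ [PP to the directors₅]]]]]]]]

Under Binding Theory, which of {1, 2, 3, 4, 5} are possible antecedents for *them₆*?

*them* is a pronoun, so Principle B applies: it must be free in its binding domain.
Binding domain of *them₆*: the embedded TP, whose subject is the senators₃.
*the surgeons₁* c-commands the pronoun but from outside its binding domain, and is not c-commanded by it → coindexation permitted.
*the editors₂* c-commands the pronoun but from outside its binding domain, and is not c-commanded by it → coindexation permitted.
*the senators₃* c-commands the pronoun within its binding domain → coindexation would violate Principle B.
*the twins₄*: the pronoun c-commands this R-expression → coindexation would violate Principle C on *the twins₄*.
*the directors₅*: the pronoun c-commands this R-expression → coindexation would violate Principle C on *the directors₅*.

{1, 2}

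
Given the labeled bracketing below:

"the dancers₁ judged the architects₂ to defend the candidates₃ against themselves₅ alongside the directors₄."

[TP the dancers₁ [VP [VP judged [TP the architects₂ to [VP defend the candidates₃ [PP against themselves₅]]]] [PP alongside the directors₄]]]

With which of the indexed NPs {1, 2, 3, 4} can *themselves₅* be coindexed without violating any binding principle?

*themselves* is an anaphor, so Principle A applies: it must be bound in its binding domain.
Binding domain of *themselves₅*: the embedded TP, whose subject is the architects₂.
*the dancers₁* c-commands the anaphor but is outside its binding domain → cannot satisfy Principle A.
*the architects₂* c-commands the anaphor within its binding domain → licit binder.
*the candidates₃* c-commands the anaphor within its binding domain → licit binder.
*the directors₄* does not c-command the anaphor → cannot bind it.

{2, 3}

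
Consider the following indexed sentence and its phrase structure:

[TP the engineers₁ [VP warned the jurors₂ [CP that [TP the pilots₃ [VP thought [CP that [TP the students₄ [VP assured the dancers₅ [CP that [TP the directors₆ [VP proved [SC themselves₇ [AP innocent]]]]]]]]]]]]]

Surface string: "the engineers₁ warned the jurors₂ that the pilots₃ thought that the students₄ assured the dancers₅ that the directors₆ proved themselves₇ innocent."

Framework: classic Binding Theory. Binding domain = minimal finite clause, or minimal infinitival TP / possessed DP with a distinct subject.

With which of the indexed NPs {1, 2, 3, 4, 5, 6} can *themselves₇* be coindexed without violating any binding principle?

{6}

*themselves* is an anaphor, so Principle A applies: it must be bound in its binding domain.
Binding domain of *themselves₇*: the embedded TP, whose subject is the directors₆.
*the engineers₁* c-commands the anaphor but is outside its binding domain → cannot satisfy Principle A.
*the jurors₂* c-commands the anaphor but is outside its binding domain → cannot satisfy Principle A.
*the pilots₃* c-commands the anaphor but is outside its binding domain → cannot satisfy Principle A.
*the students₄* c-commands the anaphor but is outside its binding domain → cannot satisfy Principle A.
*the dancers₅* c-commands the anaphor but is outside its binding domain → cannot satisfy Principle A.
*the directors₆* c-commands the anaphor within its binding domain → licit binder.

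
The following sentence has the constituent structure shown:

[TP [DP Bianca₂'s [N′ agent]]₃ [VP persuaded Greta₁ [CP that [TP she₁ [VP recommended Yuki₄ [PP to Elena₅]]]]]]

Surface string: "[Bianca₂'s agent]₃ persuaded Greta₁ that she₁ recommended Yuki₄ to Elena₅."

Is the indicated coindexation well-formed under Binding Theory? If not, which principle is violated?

The two coindexed NPs are *Greta₁* and *she₁*.
*she₁* is a pronoun; nothing c-commands it within its binding domain (the embedded TP.), so Principle B holds trivially.
*Greta₁* is an R-expression; *she₁* does not c-command it, and no other NP shares its index, so Principle C is satisfied.
All principles are respected.

grammatical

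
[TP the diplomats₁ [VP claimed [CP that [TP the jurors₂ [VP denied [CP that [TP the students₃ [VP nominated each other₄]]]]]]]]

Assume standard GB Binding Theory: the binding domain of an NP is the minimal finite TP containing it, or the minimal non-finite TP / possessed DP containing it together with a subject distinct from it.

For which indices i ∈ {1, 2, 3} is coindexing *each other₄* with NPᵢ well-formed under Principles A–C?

*each other* is an anaphor, so Principle A applies: it must be bound in its binding domain.
Binding domain of *each other₄*: the embedded TP, whose subject is the students₃.
*the diplomats₁* c-commands the anaphor but is outside its binding domain → cannot satisfy Principle A.
*the jurors₂* c-commands the anaphor but is outside its binding domain → cannot satisfy Principle A.
*the students₃* c-commands the anaphor within its binding domain → licit binder.

{3}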